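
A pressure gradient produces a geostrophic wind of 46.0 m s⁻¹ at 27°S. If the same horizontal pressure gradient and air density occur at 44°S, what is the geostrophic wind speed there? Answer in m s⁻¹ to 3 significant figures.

30.1 m s⁻¹

With the same pressure gradient and density, V_g ∝ 1/f ∝ 1/sin φ.
V₂ = V₁ · sin φ₁ / sin φ₂ = 46.0 × sin 27° / sin 44°
V₂ = 46.0 × 0.4540/0.6947 = 30.1 m s⁻¹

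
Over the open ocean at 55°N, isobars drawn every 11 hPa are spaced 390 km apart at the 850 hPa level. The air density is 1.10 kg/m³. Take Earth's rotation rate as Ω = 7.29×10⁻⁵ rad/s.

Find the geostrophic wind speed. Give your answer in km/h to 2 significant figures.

Coriolis parameter at 55°N:
f = 2Ω sin φ = 2 × 7.29×10⁻⁵ × sin 55° = 1.19×10⁻⁴ s⁻¹
Pressure gradient: |∂P/∂n| = 1100 Pa / 390000 m = 2.82×10⁻³ Pa/m
Geostrophic balance (pressure-gradient force = Coriolis force):
V_g = (1/(fρ)) |∂P/∂n| = 2.82×10⁻³ / (1.19×10⁻⁴ × 1.10) = 21.5 m/s
Converting: 21.5 m/s × 3.6 = 77 km/h

77 km/h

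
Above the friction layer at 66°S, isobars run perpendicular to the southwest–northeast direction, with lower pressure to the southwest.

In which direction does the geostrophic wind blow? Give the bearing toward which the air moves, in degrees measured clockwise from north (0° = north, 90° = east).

The pressure-gradient force points toward the southwest (bearing 225°).
Geostrophic balance: in the Southern Hemisphere the Coriolis force deflects motion to the left, so the geostrophic wind blows 90° to the left of the pressure-gradient force (low pressure on the right).
Rotating 225° by 90° counterclockwise gives 135° — the wind blows toward the southeast.

135°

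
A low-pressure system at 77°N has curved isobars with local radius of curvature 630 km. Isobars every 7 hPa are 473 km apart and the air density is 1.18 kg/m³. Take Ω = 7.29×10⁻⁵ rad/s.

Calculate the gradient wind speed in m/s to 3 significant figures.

8.10 m/s

Coriolis parameter at 77°N:
f = 2Ω sin φ = 2 × 7.29×10⁻⁵ × sin 77° = 1.42×10⁻⁴ s⁻¹
Pressure gradient: |∂P/∂n| = 700 Pa / 473000 m = 1.48×10⁻³ Pa/m
Geostrophic speed: V_g = |∂P/∂n|/(fρ) = 1.48×10⁻³/(1.42×10⁻⁴ × 1.18) = 8.83 m/s
Around a low, centrifugal force acts outward with Coriolis, so pressure-gradient force balances both:
(1/ρ)|∂P/∂n| = fV + V²/R  →  V² + fR·V − fR·V_g = 0
With fR = 1.42×10⁻⁴ × 630×10³ m = 89.5 m/s:
V = [−fR + √((fR)² + 4 fR V_g)]/2 = [−89.5 + √(89.5² + 4×89.5×8.83)]/2 = 8.1 m/s
Subgeostrophic (V < V_g = 8.83 m/s), as expected around a low.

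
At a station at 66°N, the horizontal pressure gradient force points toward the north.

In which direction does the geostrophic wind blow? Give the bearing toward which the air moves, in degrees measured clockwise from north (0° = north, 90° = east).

090°

The pressure-gradient force points toward the north (bearing 000°).
Geostrophic balance: in the Northern Hemisphere the Coriolis force deflects motion to the right, so the geostrophic wind blows 90° to the right of the pressure-gradient force (low pressure on the left).
Rotating 000° by 90° clockwise gives 090° — the wind blows toward the east.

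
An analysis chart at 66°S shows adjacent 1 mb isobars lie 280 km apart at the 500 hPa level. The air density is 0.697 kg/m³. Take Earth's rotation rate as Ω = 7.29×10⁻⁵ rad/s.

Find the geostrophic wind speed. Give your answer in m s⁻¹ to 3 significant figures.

3.85 m s⁻¹

Coriolis parameter at 66°S:
f = 2Ω sin φ = 2 × 7.29×10⁻⁵ × sin 66° = 1.33×10⁻⁴ s⁻¹
Pressure gradient: |∂P/∂n| = 100 Pa / 280000 m = 3.57×10⁻⁴ Pa/m
Geostrophic balance (pressure-gradient force = Coriolis force):
V_g = (1/(fρ)) |∂P/∂n| = 3.57×10⁻⁴ / (1.33×10⁻⁴ × 0.697) = 3.85 m/s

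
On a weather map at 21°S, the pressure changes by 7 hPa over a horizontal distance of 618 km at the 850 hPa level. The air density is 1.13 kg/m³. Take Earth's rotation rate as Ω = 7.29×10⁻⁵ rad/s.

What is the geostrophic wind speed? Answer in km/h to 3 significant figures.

Coriolis parameter at 21°S:
f = 2Ω sin φ = 2 × 7.29×10⁻⁵ × sin 21° = 5.23×10⁻⁵ s⁻¹
Pressure gradient: |∂P/∂n| = 700 Pa / 618000 m = 1.13×10⁻³ Pa/m
Geostrophic balance (pressure-gradient force = Coriolis force):
V_g = (1/(fρ)) |∂P/∂n| = 1.13×10⁻³ / (5.23×10⁻⁵ × 1.13) = 19.2 m/s
Converting: 19.2 m/s × 3.6 = 69.1 km/h

69.1 km/h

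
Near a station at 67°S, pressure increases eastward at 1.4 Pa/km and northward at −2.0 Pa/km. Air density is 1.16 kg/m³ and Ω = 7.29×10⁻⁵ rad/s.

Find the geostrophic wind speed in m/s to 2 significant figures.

16 m/s

Coriolis parameter at 67°S:
f = 2Ω sin φ = 2 × 7.29×10⁻⁵ × sin 67° = 1.34×10⁻⁴ s⁻¹
In the Southern Hemisphere f is negative: f = −1.34×10⁻⁴ s⁻¹.
Component geostrophic relations (x east, y north):
u_g = −(1/(fρ)) ∂P/∂y,  v_g = (1/(fρ)) ∂P/∂x
u_g = −(−2.0×10⁻³)/(−1.34×10⁻⁴ × 1.16) = −12.8 m/s;  v_g = (1.4×10⁻³)/(−1.34×10⁻⁴ × 1.16) = −8.99 m/s
|V_g| = √(u_g² + v_g²) = 15.7 m/s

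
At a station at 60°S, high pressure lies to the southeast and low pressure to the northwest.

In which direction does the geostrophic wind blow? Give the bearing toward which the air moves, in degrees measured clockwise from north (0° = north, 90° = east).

The pressure-gradient force points toward the northwest (bearing 315°).
Geostrophic balance: in the Southern Hemisphere the Coriolis force deflects motion to the left, so the geostrophic wind blows 90° to the left of the pressure-gradient force (low pressure on the right).
Rotating 315° by 90° counterclockwise gives 225° — the wind blows toward the southwest.

225°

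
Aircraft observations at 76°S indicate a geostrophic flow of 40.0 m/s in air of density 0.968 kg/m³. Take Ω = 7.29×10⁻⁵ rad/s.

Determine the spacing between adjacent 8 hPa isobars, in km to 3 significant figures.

Coriolis parameter at 76°S:
f = 2Ω sin φ = 2 × 7.29×10⁻⁵ × sin 76° = 1.41×10⁻⁴ s⁻¹
Geostrophic balance rearranged: |∂P/∂n| = f ρ V_g
|∂P/∂n| = 1.41×10⁻⁴ × 0.968 × 40.0 = 5.48×10⁻³ Pa/m
Isobar spacing: Δn = ΔP/|∂P/∂n| = 800 Pa / 5.48×10⁻³ Pa/m = 146047 m ≈ 146 km

146 km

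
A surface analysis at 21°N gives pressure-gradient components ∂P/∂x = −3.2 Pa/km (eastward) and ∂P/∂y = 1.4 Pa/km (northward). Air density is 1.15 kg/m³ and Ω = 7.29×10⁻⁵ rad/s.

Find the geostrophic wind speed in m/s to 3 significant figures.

58.1 m/s

Coriolis parameter at 21°N:
f = 2Ω sin φ = 2 × 7.29×10⁻⁵ × sin 21° = 5.23×10⁻⁵ s⁻¹
Component geostrophic relations (x east, y north):
u_g = −(1/(fρ)) ∂P/∂y,  v_g = (1/(fρ)) ∂P/∂x
u_g = −(1.4×10⁻³)/(5.23×10⁻⁵ × 1.15) = −23.3 m/s;  v_g = (−3.2×10⁻³)/(5.23×10⁻⁵ × 1.15) = −53.3 m/s
|V_g| = √(u_g² + v_g²) = 58.1 m/s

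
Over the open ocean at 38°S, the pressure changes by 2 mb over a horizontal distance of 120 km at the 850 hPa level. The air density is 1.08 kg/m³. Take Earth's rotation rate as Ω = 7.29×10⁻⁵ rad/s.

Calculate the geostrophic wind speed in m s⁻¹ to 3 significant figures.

17.2 m s⁻¹

Coriolis parameter at 38°S:
f = 2Ω sin φ = 2 × 7.29×10⁻⁵ × sin 38° = 8.98×10⁻⁵ s⁻¹
Pressure gradient: |∂P/∂n| = 200 Pa / 120000 m = 1.67×10⁻³ Pa/m
Geostrophic balance (pressure-gradient force = Coriolis force):
V_g = (1/(fρ)) |∂P/∂n| = 1.67×10⁻³ / (8.98×10⁻⁵ × 1.08) = 17.2 m/s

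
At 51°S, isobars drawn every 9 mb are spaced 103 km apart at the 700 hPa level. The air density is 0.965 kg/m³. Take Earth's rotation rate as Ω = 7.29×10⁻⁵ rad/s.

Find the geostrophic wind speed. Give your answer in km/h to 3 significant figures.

Coriolis parameter at 51°S:
f = 2Ω sin φ = 2 × 7.29×10⁻⁵ × sin 51° = 1.13×10⁻⁴ s⁻¹
Pressure gradient: |∂P/∂n| = 900 Pa / 103000 m = 8.74×10⁻³ Pa/m
Geostrophic balance (pressure-gradient force = Coriolis force):
V_g = (1/(fρ)) |∂P/∂n| = 8.74×10⁻³ / (1.13×10⁻⁴ × 0.965) = 79.9 m/s
Converting: 79.9 m/s × 3.6 = 288 km/h

288 km/h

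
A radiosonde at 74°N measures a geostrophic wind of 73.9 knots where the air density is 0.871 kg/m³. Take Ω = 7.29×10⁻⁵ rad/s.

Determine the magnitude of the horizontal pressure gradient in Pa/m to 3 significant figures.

4.64×10⁻³ Pa/m

Coriolis parameter at 74°N:
f = 2Ω sin φ = 2 × 7.29×10⁻⁵ × sin 74° = 1.40×10⁻⁴ s⁻¹
Wind speed in SI: 73.9 knots = 38.0 m/s
Geostrophic balance rearranged: |∂P/∂n| = f ρ V_g
|∂P/∂n| = 1.40×10⁻⁴ × 0.871 × 38.0 = 4.64×10⁻³ Pa/m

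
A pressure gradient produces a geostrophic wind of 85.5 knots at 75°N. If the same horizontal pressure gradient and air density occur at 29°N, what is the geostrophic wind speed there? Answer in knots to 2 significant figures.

With the same pressure gradient and density, V_g ∝ 1/f ∝ 1/sin φ.
V₂ = V₁ · sin φ₁ / sin φ₂ = 85.5 × sin 75° / sin 29°
V₂ = 85.5 × 0.9659/0.4848 = 170 knots

170 knots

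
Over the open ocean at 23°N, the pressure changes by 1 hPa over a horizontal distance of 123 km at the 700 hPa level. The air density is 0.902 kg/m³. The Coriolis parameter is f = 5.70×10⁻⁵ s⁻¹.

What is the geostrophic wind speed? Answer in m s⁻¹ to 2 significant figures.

16 m s⁻¹

Pressure gradient: |∂P/∂n| = 100 Pa / 123000 m = 8.13×10⁻⁴ Pa/m
Geostrophic balance (pressure-gradient force = Coriolis force):
V_g = (1/(fρ)) |∂P/∂n| = 8.13×10⁻⁴ / (5.70×10⁻⁵ × 0.902) = 15.8 m/s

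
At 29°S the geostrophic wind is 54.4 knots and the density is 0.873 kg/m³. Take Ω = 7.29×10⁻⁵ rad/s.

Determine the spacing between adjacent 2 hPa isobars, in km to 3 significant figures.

Coriolis parameter at 29°S:
f = 2Ω sin φ = 2 × 7.29×10⁻⁵ × sin 29° = 7.07×10⁻⁵ s⁻¹
Wind speed in SI: 54.4 knots = 28.0 m/s
Geostrophic balance rearranged: |∂P/∂n| = f ρ V_g
|∂P/∂n| = 7.07×10⁻⁵ × 0.873 × 28.0 = 1.73×10⁻³ Pa/m
Isobar spacing: Δn = ΔP/|∂P/∂n| = 200 Pa / 1.73×10⁻³ Pa/m = 115811 m ≈ 116 km

116 km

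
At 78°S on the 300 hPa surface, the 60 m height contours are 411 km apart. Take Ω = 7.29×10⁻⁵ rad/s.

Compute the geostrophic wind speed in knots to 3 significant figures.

Coriolis parameter at 78°S:
f = 2Ω sin φ = 2 × 7.29×10⁻⁵ × sin 78° = 1.43×10⁻⁴ s⁻¹
Height gradient: |∂Z/∂n| = 60 m / 411000 m = 1.46×10⁻⁴
On a pressure surface, geostrophic balance gives V_g = (g/f)|∂Z/∂n|:
V_g = 9.81 × 1.46×10⁻⁴ / 1.43×10⁻⁴ = 10.0 m/s
Converting: 10.0 m/s × 1.944 = 19.5 knots

19.5 knots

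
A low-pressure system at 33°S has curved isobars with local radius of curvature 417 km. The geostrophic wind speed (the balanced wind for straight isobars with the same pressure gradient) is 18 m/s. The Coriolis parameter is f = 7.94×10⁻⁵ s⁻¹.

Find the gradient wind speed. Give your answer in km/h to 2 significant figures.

Around a low, centrifugal force acts outward with Coriolis, so pressure-gradient force balances both:
(1/ρ)|∂P/∂n| = fV + V²/R  →  V² + fR·V − fR·V_g = 0
With fR = 7.94×10⁻⁵ × 417×10³ m = 33.1 m/s:
V = [−fR + √((fR)² + 4 fR V_g)]/2 = [−33.1 + √(33.1² + 4×33.1×18)]/2 = 12.9 m/s
Subgeostrophic (V < V_g = 18 m/s), as expected around a low.
Converting: 12.9 m/s × 3.6 = 47 km/h

47 km/h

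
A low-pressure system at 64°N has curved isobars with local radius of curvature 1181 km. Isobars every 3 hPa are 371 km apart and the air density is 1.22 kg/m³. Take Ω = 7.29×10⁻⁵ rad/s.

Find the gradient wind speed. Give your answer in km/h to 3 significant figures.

17.6 km/h

Coriolis parameter at 64°N:
f = 2Ω sin φ = 2 × 7.29×10⁻⁵ × sin 64° = 1.31×10⁻⁴ s⁻¹
Pressure gradient: |∂P/∂n| = 300 Pa / 371000 m = 8.09×10⁻⁴ Pa/m
Geostrophic speed: V_g = |∂P/∂n|/(fρ) = 8.09×10⁻⁴/(1.31×10⁻⁴ × 1.22) = 5.06 m/s
Around a low, centrifugal force acts outward with Coriolis, so pressure-gradient force balances both:
(1/ρ)|∂P/∂n| = fV + V²/R  →  V² + fR·V − fR·V_g = 0
With fR = 1.31×10⁻⁴ × 1181×10³ m = 155 m/s:
V = [−fR + √((fR)² + 4 fR V_g)]/2 = [−155 + √(155² + 4×155×5.06)]/2 = 4.9 m/s
Subgeostrophic (V < V_g = 5.06 m/s), as expected around a low.
Converting: 4.9 m/s × 3.6 = 17.6 km/h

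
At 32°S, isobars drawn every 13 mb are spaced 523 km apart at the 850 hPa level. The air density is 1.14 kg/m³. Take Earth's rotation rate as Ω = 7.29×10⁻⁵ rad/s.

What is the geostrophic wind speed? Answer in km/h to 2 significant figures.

Coriolis parameter at 32°S:
f = 2Ω sin φ = 2 × 7.29×10⁻⁵ × sin 32° = 7.73×10⁻⁵ s⁻¹
Pressure gradient: |∂P/∂n| = 1300 Pa / 523000 m = 2.49×10⁻³ Pa/m
Geostrophic balance (pressure-gradient force = Coriolis force):
V_g = (1/(fρ)) |∂P/∂n| = 2.49×10⁻³ / (7.73×10⁻⁵ × 1.14) = 28.2 m/s
Converting: 28.2 m/s × 3.6 = 100 km/h

100 km/h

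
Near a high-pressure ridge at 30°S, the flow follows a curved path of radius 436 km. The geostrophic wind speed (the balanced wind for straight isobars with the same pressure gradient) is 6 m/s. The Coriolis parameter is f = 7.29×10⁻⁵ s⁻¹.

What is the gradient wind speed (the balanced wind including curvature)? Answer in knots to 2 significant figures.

Around a high, pressure-gradient force acts outward with centrifugal, so Coriolis balances both:
fV = (1/ρ)|∂P/∂n| + V²/R  →  V² − fR·V + fR·V_g = 0
With fR = 7.29×10⁻⁵ × 436×10³ m = 31.8 m/s:
V = [fR − √((fR)² − 4 fR V_g)]/2 = [31.8 − √(31.8² − 4×31.8×6)]/2 = 8.03 m/s
Supergeostrophic (V > V_g = 6 m/s), as expected around a high.
Converting: 8.03 m/s × 1.944 = 16 knots

16 knots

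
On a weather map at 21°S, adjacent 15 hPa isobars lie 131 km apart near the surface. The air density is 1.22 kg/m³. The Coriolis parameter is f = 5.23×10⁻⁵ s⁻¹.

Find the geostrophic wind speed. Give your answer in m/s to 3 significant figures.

Pressure gradient: |∂P/∂n| = 1500 Pa / 131000 m = 1.15×10⁻² Pa/m
Geostrophic balance (pressure-gradient force = Coriolis force):
V_g = (1/(fρ)) |∂P/∂n| = 1.15×10⁻² / (5.23×10⁻⁵ × 1.22) = 179 m/s

179 m/s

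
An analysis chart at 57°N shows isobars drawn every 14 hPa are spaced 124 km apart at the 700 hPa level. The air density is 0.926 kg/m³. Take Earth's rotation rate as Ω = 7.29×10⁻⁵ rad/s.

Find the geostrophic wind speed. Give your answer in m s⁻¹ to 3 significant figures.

Coriolis parameter at 57°N:
f = 2Ω sin φ = 2 × 7.29×10⁻⁵ × sin 57° = 1.22×10⁻⁴ s⁻¹
Pressure gradient: |∂P/∂n| = 1400 Pa / 124000 m = 1.13×10⁻² Pa/m
Geostrophic balance (pressure-gradient force = Coriolis force):
V_g = (1/(fρ)) |∂P/∂n| = 1.13×10⁻² / (1.22×10⁻⁴ × 0.926) = 99.7 m/s

99.7 m s⁻¹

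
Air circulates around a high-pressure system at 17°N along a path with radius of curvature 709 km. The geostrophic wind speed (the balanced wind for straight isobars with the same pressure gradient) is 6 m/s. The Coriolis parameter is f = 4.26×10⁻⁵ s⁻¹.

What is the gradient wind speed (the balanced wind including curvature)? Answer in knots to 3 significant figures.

16.1 knots

Around a high, pressure-gradient force acts outward with centrifugal, so Coriolis balances both:
fV = (1/ρ)|∂P/∂n| + V²/R  →  V² − fR·V + fR·V_g = 0
With fR = 4.26×10⁻⁵ × 709×10³ m = 30.2 m/s:
V = [fR − √((fR)² − 4 fR V_g)]/2 = [30.2 − √(30.2² − 4×30.2×6)]/2 = 8.26 m/s
Supergeostrophic (V > V_g = 6 m/s), as expected around a high.
Converting: 8.26 m/s × 1.944 = 16.1 knots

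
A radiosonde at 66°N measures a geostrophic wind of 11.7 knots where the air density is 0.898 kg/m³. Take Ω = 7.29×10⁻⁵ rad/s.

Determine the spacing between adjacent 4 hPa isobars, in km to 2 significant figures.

560 km

Coriolis parameter at 66°N:
f = 2Ω sin φ = 2 × 7.29×10⁻⁵ × sin 66° = 1.33×10⁻⁴ s⁻¹
Wind speed in SI: 11.7 knots = 6.02 m/s
Geostrophic balance rearranged: |∂P/∂n| = f ρ V_g
|∂P/∂n| = 1.33×10⁻⁴ × 0.898 × 6.02 = 7.20×10⁻⁴ Pa/m
Isobar spacing: Δn = ΔP/|∂P/∂n| = 400 Pa / 7.20×10⁻⁴ Pa/m = 555612 m ≈ 560 km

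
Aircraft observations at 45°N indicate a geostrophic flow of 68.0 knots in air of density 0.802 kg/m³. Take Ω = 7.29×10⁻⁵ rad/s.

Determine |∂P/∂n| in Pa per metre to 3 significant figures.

Coriolis parameter at 45°N:
f = 2Ω sin φ = 2 × 7.29×10⁻⁵ × sin 45° = 1.03×10⁻⁴ s⁻¹
Wind speed in SI: 68.0 knots = 35.0 m/s
Geostrophic balance rearranged: |∂P/∂n| = f ρ V_g
|∂P/∂n| = 1.03×10⁻⁴ × 0.802 × 35.0 = 2.89×10⁻³ Pa/m

2.89×10⁻³ Pa/m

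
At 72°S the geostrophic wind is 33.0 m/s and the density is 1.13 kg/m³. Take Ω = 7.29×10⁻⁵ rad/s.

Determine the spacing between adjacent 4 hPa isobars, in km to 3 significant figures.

Coriolis parameter at 72°S:
f = 2Ω sin φ = 2 × 7.29×10⁻⁵ × sin 72° = 1.39×10⁻⁴ s⁻¹
Geostrophic balance rearranged: |∂P/∂n| = f ρ V_g
|∂P/∂n| = 1.39×10⁻⁴ × 1.13 × 33.0 = 5.17×10⁻³ Pa/m
Isobar spacing: Δn = ΔP/|∂P/∂n| = 400 Pa / 5.17×10⁻³ Pa/m = 77358 m ≈ 77.4 km

77.4 km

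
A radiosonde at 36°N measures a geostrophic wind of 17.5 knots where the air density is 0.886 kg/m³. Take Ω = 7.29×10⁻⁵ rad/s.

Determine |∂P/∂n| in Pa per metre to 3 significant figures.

Coriolis parameter at 36°N:
f = 2Ω sin φ = 2 × 7.29×10⁻⁵ × sin 36° = 8.57×10⁻⁵ s⁻¹
Wind speed in SI: 17.5 knots = 9.00 m/s
Geostrophic balance rearranged: |∂P/∂n| = f ρ V_g
|∂P/∂n| = 8.57×10⁻⁵ × 0.886 × 9.00 = 6.84×10⁻⁴ Pa/m

6.84×10⁻⁴ Pa/m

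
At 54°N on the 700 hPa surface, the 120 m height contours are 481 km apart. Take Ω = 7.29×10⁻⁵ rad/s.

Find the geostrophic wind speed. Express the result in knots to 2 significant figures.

Coriolis parameter at 54°N:
f = 2Ω sin φ = 2 × 7.29×10⁻⁵ × sin 54° = 1.18×10⁻⁴ s⁻¹
Height gradient: |∂Z/∂n| = 120 m / 481000 m = 2.49×10⁻⁴
On a pressure surface, geostrophic balance gives V_g = (g/f)|∂Z/∂n|:
V_g = 9.81 × 2.49×10⁻⁴ / 1.18×10⁻⁴ = 20.7 m/s
Converting: 20.7 m/s × 1.944 = 40 knots

40 knots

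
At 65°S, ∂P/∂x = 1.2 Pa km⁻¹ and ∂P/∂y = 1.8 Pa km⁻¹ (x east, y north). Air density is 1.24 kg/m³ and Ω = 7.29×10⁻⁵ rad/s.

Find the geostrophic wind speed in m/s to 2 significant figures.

Coriolis parameter at 65°S:
f = 2Ω sin φ = 2 × 7.29×10⁻⁵ × sin 65° = 1.32×10⁻⁴ s⁻¹
In the Southern Hemisphere f is negative: f = −1.32×10⁻⁴ s⁻¹.
Component geostrophic relations (x east, y north):
u_g = −(1/(fρ)) ∂P/∂y,  v_g = (1/(fρ)) ∂P/∂x
u_g = −(1.8×10⁻³)/(−1.32×10⁻⁴ × 1.24) = 11.0 m/s;  v_g = (1.2×10⁻³)/(−1.32×10⁻⁴ × 1.24) = −7.32 m/s
|V_g| = √(u_g² + v_g²) = 13.2 m/s

13 m/s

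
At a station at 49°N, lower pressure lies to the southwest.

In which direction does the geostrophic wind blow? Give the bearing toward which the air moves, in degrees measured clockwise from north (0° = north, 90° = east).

315°

The pressure-gradient force points toward the southwest (bearing 225°).
Geostrophic balance: in the Northern Hemisphere the Coriolis force deflects motion to the right, so the geostrophic wind blows 90° to the right of the pressure-gradient force (low pressure on the left).
Rotating 225° by 90° clockwise gives 315° — the wind blows toward the northwest.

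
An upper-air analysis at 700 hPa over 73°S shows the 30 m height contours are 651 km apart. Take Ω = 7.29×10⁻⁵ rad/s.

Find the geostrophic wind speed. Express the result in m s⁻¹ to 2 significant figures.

Coriolis parameter at 73°S:
f = 2Ω sin φ = 2 × 7.29×10⁻⁵ × sin 73° = 1.39×10⁻⁴ s⁻¹
Height gradient: |∂Z/∂n| = 30 m / 651000 m = 4.61×10⁻⁵
On a pressure surface, geostrophic balance gives V_g = (g/f)|∂Z/∂n|:
V_g = 9.81 × 4.61×10⁻⁵ / 1.39×10⁻⁴ = 3.24 m/s

3.2 m s⁻¹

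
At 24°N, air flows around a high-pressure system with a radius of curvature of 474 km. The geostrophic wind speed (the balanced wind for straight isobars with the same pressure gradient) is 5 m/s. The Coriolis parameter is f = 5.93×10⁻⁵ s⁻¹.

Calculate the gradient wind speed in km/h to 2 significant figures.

Around a high, pressure-gradient force acts outward with centrifugal, so Coriolis balances both:
fV = (1/ρ)|∂P/∂n| + V²/R  →  V² − fR·V + fR·V_g = 0
With fR = 5.93×10⁻⁵ × 474×10³ m = 28.1 m/s:
V = [fR − √((fR)² − 4 fR V_g)]/2 = [28.1 − √(28.1² − 4×28.1×5)]/2 = 6.51 m/s
Supergeostrophic (V > V_g = 5 m/s), as expected around a high.
Converting: 6.51 m/s × 3.6 = 23 km/h

23 km/h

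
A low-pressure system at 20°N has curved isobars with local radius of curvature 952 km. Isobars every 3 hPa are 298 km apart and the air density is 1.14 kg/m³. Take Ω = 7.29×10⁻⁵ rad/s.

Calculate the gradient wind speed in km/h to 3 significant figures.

49.4 km/h

Coriolis parameter at 20°N:
f = 2Ω sin φ = 2 × 7.29×10⁻⁵ × sin 20° = 4.99×10⁻⁵ s⁻¹
Pressure gradient: |∂P/∂n| = 300 Pa / 298000 m = 1.01×10⁻³ Pa/m
Geostrophic speed: V_g = |∂P/∂n|/(fρ) = 1.01×10⁻³/(4.99×10⁻⁵ × 1.14) = 17.7 m/s
Around a low, centrifugal force acts outward with Coriolis, so pressure-gradient force balances both:
(1/ρ)|∂P/∂n| = fV + V²/R  →  V² + fR·V − fR·V_g = 0
With fR = 4.99×10⁻⁵ × 952×10³ m = 47.5 m/s:
V = [−fR + √((fR)² + 4 fR V_g)]/2 = [−47.5 + √(47.5² + 4×47.5×17.7)]/2 = 13.7 m/s
Subgeostrophic (V < V_g = 17.7 m/s), as expected around a low.
Converting: 13.7 m/s × 3.6 = 49.4 km/h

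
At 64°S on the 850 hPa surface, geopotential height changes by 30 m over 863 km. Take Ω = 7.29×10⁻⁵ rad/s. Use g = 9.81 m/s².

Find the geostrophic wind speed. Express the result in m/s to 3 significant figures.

2.60 m/s

Coriolis parameter at 64°S:
f = 2Ω sin φ = 2 × 7.29×10⁻⁵ × sin 64° = 1.31×10⁻⁴ s⁻¹
Height gradient: |∂Z/∂n| = 30 m / 863000 m = 3.48×10⁻⁵
On a pressure surface, geostrophic balance gives V_g = (g/f)|∂Z/∂n|:
V_g = 9.81 × 3.48×10⁻⁵ / 1.31×10⁻⁴ = 2.60 m/s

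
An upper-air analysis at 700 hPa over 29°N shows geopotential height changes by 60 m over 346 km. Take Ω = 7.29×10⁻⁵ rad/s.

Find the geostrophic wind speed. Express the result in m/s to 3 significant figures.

24.1 m/s

Coriolis parameter at 29°N:
f = 2Ω sin φ = 2 × 7.29×10⁻⁵ × sin 29° = 7.07×10⁻⁵ s⁻¹
Height gradient: |∂Z/∂n| = 60 m / 346000 m = 1.73×10⁻⁴
On a pressure surface, geostrophic balance gives V_g = (g/f)|∂Z/∂n|:
V_g = 9.81 × 1.73×10⁻⁴ / 7.07×10⁻⁵ = 24.1 m/s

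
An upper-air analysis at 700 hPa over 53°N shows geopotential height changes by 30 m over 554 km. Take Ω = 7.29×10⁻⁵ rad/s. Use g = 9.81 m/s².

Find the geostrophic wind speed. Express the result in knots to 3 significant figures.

8.87 knots

Coriolis parameter at 53°N:
f = 2Ω sin φ = 2 × 7.29×10⁻⁵ × sin 53° = 1.16×10⁻⁴ s⁻¹
Height gradient: |∂Z/∂n| = 30 m / 554000 m = 5.42×10⁻⁵
On a pressure surface, geostrophic balance gives V_g = (g/f)|∂Z/∂n|:
V_g = 9.81 × 5.42×10⁻⁵ / 1.16×10⁻⁴ = 4.56 m/s
Converting: 4.56 m/s × 1.944 = 8.87 knots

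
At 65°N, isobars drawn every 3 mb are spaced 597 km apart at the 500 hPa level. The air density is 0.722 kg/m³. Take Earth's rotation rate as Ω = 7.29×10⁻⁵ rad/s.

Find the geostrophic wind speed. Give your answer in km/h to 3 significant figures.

Coriolis parameter at 65°N:
f = 2Ω sin φ = 2 × 7.29×10⁻⁵ × sin 65° = 1.32×10⁻⁴ s⁻¹
Pressure gradient: |∂P/∂n| = 300 Pa / 597000 m = 5.03×10⁻⁴ Pa/m
Geostrophic balance (pressure-gradient force = Coriolis force):
V_g = (1/(fρ)) |∂P/∂n| = 5.03×10⁻⁴ / (1.32×10⁻⁴ × 0.722) = 5.27 m/s
Converting: 5.27 m/s × 3.6 = 19.0 km/h

19.0 km/h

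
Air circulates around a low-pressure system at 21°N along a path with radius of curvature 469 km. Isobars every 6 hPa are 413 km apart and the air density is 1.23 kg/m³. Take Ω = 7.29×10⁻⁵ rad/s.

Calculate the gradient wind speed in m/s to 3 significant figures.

14.3 m/s

Coriolis parameter at 21°N:
f = 2Ω sin φ = 2 × 7.29×10⁻⁵ × sin 21° = 5.23×10⁻⁵ s⁻¹
Pressure gradient: |∂P/∂n| = 600 Pa / 413000 m = 1.45×10⁻³ Pa/m
Geostrophic speed: V_g = |∂P/∂n|/(fρ) = 1.45×10⁻³/(5.23×10⁻⁵ × 1.23) = 22.6 m/s
Around a low, centrifugal force acts outward with Coriolis, so pressure-gradient force balances both:
(1/ρ)|∂P/∂n| = fV + V²/R  →  V² + fR·V − fR·V_g = 0
With fR = 5.23×10⁻⁵ × 469×10³ m = 24.5 m/s:
V = [−fR + √((fR)² + 4 fR V_g)]/2 = [−24.5 + √(24.5² + 4×24.5×22.6)]/2 = 14.3 m/s
Subgeostrophic (V < V_g = 22.6 m/s), as expected around a low.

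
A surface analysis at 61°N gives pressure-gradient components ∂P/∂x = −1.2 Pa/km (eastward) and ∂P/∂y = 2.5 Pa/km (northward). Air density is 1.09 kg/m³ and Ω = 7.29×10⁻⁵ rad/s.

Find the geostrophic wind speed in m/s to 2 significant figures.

Coriolis parameter at 61°N:
f = 2Ω sin φ = 2 × 7.29×10⁻⁵ × sin 61° = 1.28×10⁻⁴ s⁻¹
Component geostrophic relations (x east, y north):
u_g = −(1/(fρ)) ∂P/∂y,  v_g = (1/(fρ)) ∂P/∂x
u_g = −(2.5×10⁻³)/(1.28×10⁻⁴ × 1.09) = −18.0 m/s;  v_g = (−1.2×10⁻³)/(1.28×10⁻⁴ × 1.09) = −8.63 m/s
|V_g| = √(u_g² + v_g²) = 20.0 m/s

20 m/s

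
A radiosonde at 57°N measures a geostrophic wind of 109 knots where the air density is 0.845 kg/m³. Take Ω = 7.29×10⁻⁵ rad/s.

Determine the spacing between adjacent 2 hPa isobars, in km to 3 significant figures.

Coriolis parameter at 57°N:
f = 2Ω sin φ = 2 × 7.29×10⁻⁵ × sin 57° = 1.22×10⁻⁴ s⁻¹
Wind speed in SI: 109 knots = 56.1 m/s
Geostrophic balance rearranged: |∂P/∂n| = f ρ V_g
|∂P/∂n| = 1.22×10⁻⁴ × 0.845 × 56.1 = 5.79×10⁻³ Pa/m
Isobar spacing: Δn = ΔP/|∂P/∂n| = 200 Pa / 5.79×10⁻³ Pa/m = 34519 m ≈ 34.5 km

34.5 km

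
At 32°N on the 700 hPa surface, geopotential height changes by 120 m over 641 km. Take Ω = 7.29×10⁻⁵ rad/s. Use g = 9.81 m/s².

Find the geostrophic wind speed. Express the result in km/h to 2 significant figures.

86 km/h

Coriolis parameter at 32°N:
f = 2Ω sin φ = 2 × 7.29×10⁻⁵ × sin 32° = 7.73×10⁻⁵ s⁻¹
Height gradient: |∂Z/∂n| = 120 m / 641000 m = 1.87×10⁻⁴
On a pressure surface, geostrophic balance gives V_g = (g/f)|∂Z/∂n|:
V_g = 9.81 × 1.87×10⁻⁴ / 7.73×10⁻⁵ = 23.8 m/s
Converting: 23.8 m/s × 3.6 = 86 km/h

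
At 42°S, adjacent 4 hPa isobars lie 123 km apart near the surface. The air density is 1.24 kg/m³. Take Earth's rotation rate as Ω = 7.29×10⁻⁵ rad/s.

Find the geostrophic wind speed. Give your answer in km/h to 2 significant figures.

Coriolis parameter at 42°S:
f = 2Ω sin φ = 2 × 7.29×10⁻⁵ × sin 42° = 9.76×10⁻⁵ s⁻¹
Pressure gradient: |∂P/∂n| = 400 Pa / 123000 m = 3.25×10⁻³ Pa/m
Geostrophic balance (pressure-gradient force = Coriolis force):
V_g = (1/(fρ)) |∂P/∂n| = 3.25×10⁻³ / (9.76×10⁻⁵ × 1.24) = 26.9 m/s
Converting: 26.9 m/s × 3.6 = 97 km/h

97 km/h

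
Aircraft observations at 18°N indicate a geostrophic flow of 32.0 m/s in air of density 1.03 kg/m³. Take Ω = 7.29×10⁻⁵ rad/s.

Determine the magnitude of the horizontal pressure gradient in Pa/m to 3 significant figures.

1.49×10⁻³ Pa/m

Coriolis parameter at 18°N:
f = 2Ω sin φ = 2 × 7.29×10⁻⁵ × sin 18° = 4.51×10⁻⁵ s⁻¹
Geostrophic balance rearranged: |∂P/∂n| = f ρ V_g
|∂P/∂n| = 4.51×10⁻⁵ × 1.03 × 32.0 = 1.49×10⁻³ Pa/m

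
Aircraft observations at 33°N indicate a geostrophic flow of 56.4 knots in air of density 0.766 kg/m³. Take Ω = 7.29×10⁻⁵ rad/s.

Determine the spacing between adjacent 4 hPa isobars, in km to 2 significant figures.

230 km

Coriolis parameter at 33°N:
f = 2Ω sin φ = 2 × 7.29×10⁻⁵ × sin 33° = 7.94×10⁻⁵ s⁻¹
Wind speed in SI: 56.4 knots = 29.0 m/s
Geostrophic balance rearranged: |∂P/∂n| = f ρ V_g
|∂P/∂n| = 7.94×10⁻⁵ × 0.766 × 29.0 = 1.76×10⁻³ Pa/m
Isobar spacing: Δn = ΔP/|∂P/∂n| = 400 Pa / 1.76×10⁻³ Pa/m = 226646 m ≈ 230 km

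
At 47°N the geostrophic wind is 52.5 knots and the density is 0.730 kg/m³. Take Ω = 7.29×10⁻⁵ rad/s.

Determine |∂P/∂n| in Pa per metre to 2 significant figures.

2.1×10⁻³ Pa/m

Coriolis parameter at 47°N:
f = 2Ω sin φ = 2 × 7.29×10⁻⁵ × sin 47° = 1.07×10⁻⁴ s⁻¹
Wind speed in SI: 52.5 knots = 27.0 m/s
Geostrophic balance rearranged: |∂P/∂n| = f ρ V_g
|∂P/∂n| = 1.07×10⁻⁴ × 0.730 × 27.0 = 2.10×10⁻³ Pa/m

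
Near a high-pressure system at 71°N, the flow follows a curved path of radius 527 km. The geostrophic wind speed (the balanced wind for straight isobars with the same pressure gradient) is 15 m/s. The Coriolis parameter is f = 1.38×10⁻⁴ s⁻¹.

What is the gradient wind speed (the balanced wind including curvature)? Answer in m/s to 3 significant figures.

Around a high, pressure-gradient force acts outward with centrifugal, so Coriolis balances both:
fV = (1/ρ)|∂P/∂n| + V²/R  →  V² − fR·V + fR·V_g = 0
With fR = 1.38×10⁻⁴ × 527×10³ m = 72.7 m/s:
V = [fR − √((fR)² − 4 fR V_g)]/2 = [72.7 − √(72.7² − 4×72.7×15)]/2 = 21.2 m/s
Supergeostrophic (V > V_g = 15 m/s), as expected around a high.

21.2 m/s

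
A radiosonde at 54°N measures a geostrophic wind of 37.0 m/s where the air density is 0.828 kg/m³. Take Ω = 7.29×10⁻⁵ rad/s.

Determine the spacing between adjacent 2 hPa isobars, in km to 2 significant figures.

Coriolis parameter at 54°N:
f = 2Ω sin φ = 2 × 7.29×10⁻⁵ × sin 54° = 1.18×10⁻⁴ s⁻¹
Geostrophic balance rearranged: |∂P/∂n| = f ρ V_g
|∂P/∂n| = 1.18×10⁻⁴ × 0.828 × 37.0 = 3.61×10⁻³ Pa/m
Isobar spacing: Δn = ΔP/|∂P/∂n| = 200 Pa / 3.61×10⁻³ Pa/m = 55346 m ≈ 55 km

55 km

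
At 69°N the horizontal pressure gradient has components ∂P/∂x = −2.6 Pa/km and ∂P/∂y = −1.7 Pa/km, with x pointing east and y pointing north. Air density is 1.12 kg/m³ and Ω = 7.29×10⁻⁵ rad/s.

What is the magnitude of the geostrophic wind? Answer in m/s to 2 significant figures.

Coriolis parameter at 69°N:
f = 2Ω sin φ = 2 × 7.29×10⁻⁵ × sin 69° = 1.36×10⁻⁴ s⁻¹
Component geostrophic relations (x east, y north):
u_g = −(1/(fρ)) ∂P/∂y,  v_g = (1/(fρ)) ∂P/∂x
u_g = −(−1.7×10⁻³)/(1.36×10⁻⁴ × 1.12) = 11.2 m/s;  v_g = (−2.6×10⁻³)/(1.36×10⁻⁴ × 1.12) = −17.1 m/s
|V_g| = √(u_g² + v_g²) = 20.4 m/s

20 m/s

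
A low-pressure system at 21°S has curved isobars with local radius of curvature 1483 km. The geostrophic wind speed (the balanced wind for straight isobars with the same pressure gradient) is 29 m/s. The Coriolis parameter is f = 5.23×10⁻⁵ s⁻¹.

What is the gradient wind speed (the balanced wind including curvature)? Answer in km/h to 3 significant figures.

80.9 km/h

Around a low, centrifugal force acts outward with Coriolis, so pressure-gradient force balances both:
(1/ρ)|∂P/∂n| = fV + V²/R  →  V² + fR·V − fR·V_g = 0
With fR = 5.23×10⁻⁵ × 1483×10³ m = 77.6 m/s:
V = [−fR + √((fR)² + 4 fR V_g)]/2 = [−77.6 + √(77.6² + 4×77.6×29)]/2 = 22.5 m/s
Subgeostrophic (V < V_g = 29 m/s), as expected around a low.
Converting: 22.5 m/s × 3.6 = 80.9 km/h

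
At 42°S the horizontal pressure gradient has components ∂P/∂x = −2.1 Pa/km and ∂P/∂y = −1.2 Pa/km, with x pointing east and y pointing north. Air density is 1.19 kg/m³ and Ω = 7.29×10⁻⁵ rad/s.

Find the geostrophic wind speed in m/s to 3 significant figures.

Coriolis parameter at 42°S:
f = 2Ω sin φ = 2 × 7.29×10⁻⁵ × sin 42° = 9.76×10⁻⁵ s⁻¹
In the Southern Hemisphere f is negative: f = −9.76×10⁻⁵ s⁻¹.
Component geostrophic relations (x east, y north):
u_g = −(1/(fρ)) ∂P/∂y,  v_g = (1/(fρ)) ∂P/∂x
u_g = −(−1.2×10⁻³)/(−9.76×10⁻⁵ × 1.19) = −10.3 m/s;  v_g = (−2.1×10⁻³)/(−9.76×10⁻⁵ × 1.19) = 18.1 m/s
|V_g| = √(u_g² + v_g²) = 20.8 m/s

20.8 m/s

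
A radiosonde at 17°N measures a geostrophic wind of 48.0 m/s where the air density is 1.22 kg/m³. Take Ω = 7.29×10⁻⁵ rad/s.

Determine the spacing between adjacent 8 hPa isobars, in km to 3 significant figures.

Coriolis parameter at 17°N:
f = 2Ω sin φ = 2 × 7.29×10⁻⁵ × sin 17° = 4.26×10⁻⁵ s⁻¹
Geostrophic balance rearranged: |∂P/∂n| = f ρ V_g
|∂P/∂n| = 4.26×10⁻⁵ × 1.22 × 48.0 = 2.50×10⁻³ Pa/m
Isobar spacing: Δn = ΔP/|∂P/∂n| = 800 Pa / 2.50×10⁻³ Pa/m = 320476 m ≈ 320 km

320 km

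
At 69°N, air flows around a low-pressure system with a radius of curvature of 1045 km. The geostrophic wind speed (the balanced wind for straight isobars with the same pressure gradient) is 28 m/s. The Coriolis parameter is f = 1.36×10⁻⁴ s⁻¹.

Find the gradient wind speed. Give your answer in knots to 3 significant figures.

46.6 knots

Around a low, centrifugal force acts outward with Coriolis, so pressure-gradient force balances both:
(1/ρ)|∂P/∂n| = fV + V²/R  →  V² + fR·V − fR·V_g = 0
With fR = 1.36×10⁻⁴ × 1045×10³ m = 142 m/s:
V = [−fR + √((fR)² + 4 fR V_g)]/2 = [−142 + √(142² + 4×142×28)]/2 = 24 m/s
Subgeostrophic (V < V_g = 28 m/s), as expected around a low.
Converting: 24 m/s × 1.944 = 46.6 knots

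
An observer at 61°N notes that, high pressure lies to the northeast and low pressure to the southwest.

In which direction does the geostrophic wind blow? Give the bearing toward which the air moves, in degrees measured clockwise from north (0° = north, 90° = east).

315°

The pressure-gradient force points toward the southwest (bearing 225°).
Geostrophic balance: in the Northern Hemisphere the Coriolis force deflects motion to the right, so the geostrophic wind blows 90° to the right of the pressure-gradient force (low pressure on the left).
Rotating 225° by 90° clockwise gives 315° — the wind blows toward the northwest.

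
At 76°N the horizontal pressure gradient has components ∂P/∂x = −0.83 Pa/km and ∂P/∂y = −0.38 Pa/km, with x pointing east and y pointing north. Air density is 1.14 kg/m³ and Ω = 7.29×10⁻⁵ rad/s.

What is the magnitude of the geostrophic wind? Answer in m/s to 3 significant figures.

5.66 m/s

Coriolis parameter at 76°N:
f = 2Ω sin φ = 2 × 7.29×10⁻⁵ × sin 76° = 1.41×10⁻⁴ s⁻¹
Component geostrophic relations (x east, y north):
u_g = −(1/(fρ)) ∂P/∂y,  v_g = (1/(fρ)) ∂P/∂x
u_g = −(−0.38×10⁻³)/(1.41×10⁻⁴ × 1.14) = 2.36 m/s;  v_g = (−0.83×10⁻³)/(1.41×10⁻⁴ × 1.14) = −5.15 m/s
|V_g| = √(u_g² + v_g²) = 5.66 m/s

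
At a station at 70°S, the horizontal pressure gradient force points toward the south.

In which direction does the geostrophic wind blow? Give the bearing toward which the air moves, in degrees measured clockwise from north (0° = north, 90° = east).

The pressure-gradient force points toward the south (bearing 180°).
Geostrophic balance: in the Southern Hemisphere the Coriolis force deflects motion to the left, so the geostrophic wind blows 90° to the left of the pressure-gradient force (low pressure on the right).
Rotating 180° by 90° counterclockwise gives 090° — the wind blows toward the east.

090°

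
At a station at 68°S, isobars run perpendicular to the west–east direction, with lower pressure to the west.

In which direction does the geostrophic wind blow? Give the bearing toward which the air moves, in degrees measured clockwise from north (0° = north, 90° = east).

180°

The pressure-gradient force points toward the west (bearing 270°).
Geostrophic balance: in the Southern Hemisphere the Coriolis force deflects motion to the left, so the geostrophic wind blows 90° to the left of the pressure-gradient force (low pressure on the right).
Rotating 270° by 90° counterclockwise gives 180° — the wind blows toward the south.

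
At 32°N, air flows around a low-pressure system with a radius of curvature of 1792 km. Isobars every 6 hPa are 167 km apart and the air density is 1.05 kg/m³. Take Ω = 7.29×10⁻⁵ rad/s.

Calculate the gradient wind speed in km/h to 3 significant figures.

127 km/h

Coriolis parameter at 32°N:
f = 2Ω sin φ = 2 × 7.29×10⁻⁵ × sin 32° = 7.73×10⁻⁵ s⁻¹
Pressure gradient: |∂P/∂n| = 600 Pa / 167000 m = 3.59×10⁻³ Pa/m
Geostrophic speed: V_g = |∂P/∂n|/(fρ) = 3.59×10⁻³/(7.73×10⁻⁵ × 1.05) = 44.3 m/s
Around a low, centrifugal force acts outward with Coriolis, so pressure-gradient force balances both:
(1/ρ)|∂P/∂n| = fV + V²/R  →  V² + fR·V − fR·V_g = 0
With fR = 7.73×10⁻⁵ × 1792×10³ m = 138 m/s:
V = [−fR + √((fR)² + 4 fR V_g)]/2 = [−138 + √(138² + 4×138×44.3)]/2 = 35.3 m/s
Subgeostrophic (V < V_g = 44.3 m/s), as expected around a low.
Converting: 35.3 m/s × 3.6 = 127 km/h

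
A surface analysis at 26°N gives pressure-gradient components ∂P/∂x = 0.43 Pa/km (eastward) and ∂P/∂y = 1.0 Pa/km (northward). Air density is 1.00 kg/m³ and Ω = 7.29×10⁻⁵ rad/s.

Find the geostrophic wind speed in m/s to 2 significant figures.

Coriolis parameter at 26°N:
f = 2Ω sin φ = 2 × 7.29×10⁻⁵ × sin 26° = 6.39×10⁻⁵ s⁻¹
Component geostrophic relations (x east, y north):
u_g = −(1/(fρ)) ∂P/∂y,  v_g = (1/(fρ)) ∂P/∂x
u_g = −(1.0×10⁻³)/(6.39×10⁻⁵ × 1.00) = −15.6 m/s;  v_g = (0.43×10⁻³)/(6.39×10⁻⁵ × 1.00) = 6.73 m/s
|V_g| = √(u_g² + v_g²) = 17.0 m/s

17 m/s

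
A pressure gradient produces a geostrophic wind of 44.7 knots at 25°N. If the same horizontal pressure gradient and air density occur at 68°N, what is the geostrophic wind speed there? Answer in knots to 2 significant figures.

With the same pressure gradient and density, V_g ∝ 1/f ∝ 1/sin φ.
V₂ = V₁ · sin φ₁ / sin φ₂ = 44.7 × sin 25° / sin 68°
V₂ = 44.7 × 0.4226/0.9272 = 20 knots

20 knots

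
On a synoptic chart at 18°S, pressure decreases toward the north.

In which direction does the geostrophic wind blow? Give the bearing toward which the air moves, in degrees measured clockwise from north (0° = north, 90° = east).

The pressure-gradient force points toward the north (bearing 000°).
Geostrophic balance: in the Southern Hemisphere the Coriolis force deflects motion to the left, so the geostrophic wind blows 90° to the left of the pressure-gradient force (low pressure on the right).
Rotating 000° by 90° counterclockwise gives 270° — the wind blows toward the west.

270°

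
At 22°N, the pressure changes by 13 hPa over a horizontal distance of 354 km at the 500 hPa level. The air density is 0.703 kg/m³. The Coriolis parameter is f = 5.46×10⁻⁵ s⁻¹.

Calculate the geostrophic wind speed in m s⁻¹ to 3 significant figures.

95.7 m s⁻¹

Pressure gradient: |∂P/∂n| = 1300 Pa / 354000 m = 3.67×10⁻³ Pa/m
Geostrophic balance (pressure-gradient force = Coriolis force):
V_g = (1/(fρ)) |∂P/∂n| = 3.67×10⁻³ / (5.46×10⁻⁵ × 0.703) = 95.7 m/s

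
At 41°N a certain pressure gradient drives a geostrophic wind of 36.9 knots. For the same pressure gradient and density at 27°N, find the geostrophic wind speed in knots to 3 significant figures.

53.3 knots

With the same pressure gradient and density, V_g ∝ 1/f ∝ 1/sin φ.
V₂ = V₁ · sin φ₁ / sin φ₂ = 36.9 × sin 41° / sin 27°
V₂ = 36.9 × 0.6561/0.4540 = 53.3 knots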